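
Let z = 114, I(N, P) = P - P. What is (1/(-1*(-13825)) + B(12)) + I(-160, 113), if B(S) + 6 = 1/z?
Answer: -9442361/1576050 ≈ -5.9912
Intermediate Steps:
I(N, P) = 0
B(S) = -683/114 (B(S) = -6 + 1/114 = -683/114)
(1/(-1*(-13825)) + B(12)) + I(-160, 113) = (1/(-1*(-13825)) - 683/114) + 0 = (1/13825 - 683/114) + 0 = -9442361/1576050 + 0 = -9442361/1576050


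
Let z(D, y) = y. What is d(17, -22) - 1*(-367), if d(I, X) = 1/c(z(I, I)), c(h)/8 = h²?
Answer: 848505/2312 ≈ 367.00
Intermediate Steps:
c(h) = 8*h²
d(I, X) = 1/(8*I²)
d(17, -22) - 1*(-367) = (⅛)/17² - 1*(-367) = (⅛)*(1/289) + 367 = 1/2312 + 367 = 848505/2312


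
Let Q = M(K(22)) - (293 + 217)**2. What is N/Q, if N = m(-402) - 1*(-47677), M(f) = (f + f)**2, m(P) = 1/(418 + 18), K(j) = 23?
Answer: -20787173/112481024 ≈ -0.18481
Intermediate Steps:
m(P) = 1/436
M(f) = 4*f**2 (M(f) = (2*f)**2 = 4*f**2)
Q = -257984 (Q = 4*23**2 - (293 + 217)**2 = 4*529 - 1*510**2 = 2116 - 1*260100 = 2116 - 260100 = -257984)
N = 20787173/436 (N = 1/436 - 1*(-47677) = 1/436 + 47677 = 20787173/436 ≈ 47677.)
N/Q = (20787173/436)/(-257984) = (20787173/436)*(-1/257984) = -20787173/112481024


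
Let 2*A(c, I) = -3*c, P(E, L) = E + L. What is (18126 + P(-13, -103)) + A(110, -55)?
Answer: 17845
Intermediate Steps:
A(c, I) = -3*c/2 (A(c, I) = (-3*c)/2 = -3*c/2)
(18126 + P(-13, -103)) + A(110, -55) = (18126 + (-13 - 103)) - 3/2*110 = (18126 - 116) - 165 = 18010 - 165 = 17845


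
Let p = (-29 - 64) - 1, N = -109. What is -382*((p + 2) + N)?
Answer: 76782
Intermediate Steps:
p = -94 (p = -93 - 1 = -94)
-382*((p + 2) + N) = -382*((-94 + 2) - 109) = -382*(-92 - 109) = -382*(-201) = 76782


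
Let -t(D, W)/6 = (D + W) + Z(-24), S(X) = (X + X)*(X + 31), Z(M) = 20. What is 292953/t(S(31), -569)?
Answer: -97651/6590 ≈ -14.818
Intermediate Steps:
S(X) = 2*X*(31 + X) (S(X) = (2*X)*(31 + X) = 2*X*(31 + X))
t(D, W) = -120 - 6*D - 6*W (t(D, W) = -6*((D + W) + 20) = -6*(20 + D + W) = -120 - 6*D - 6*W)
292953/t(S(31), -569) = 292953/(-120 - 12*31*(31 + 31) - 6*(-569)) = 292953/(-120 - 12*31*62 + 3414) = 292953/(-120 - 6*3844 + 3414) = 292953/(-120 - 23064 + 3414) = 292953/(-19770) = 292953*(-1/19770) = -97651/6590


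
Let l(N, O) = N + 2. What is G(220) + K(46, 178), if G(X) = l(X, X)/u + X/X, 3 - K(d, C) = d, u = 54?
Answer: -341/9 ≈ -37.889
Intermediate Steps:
K(d, C) = 3 - d
l(N, O) = 2 + N
G(X) = 28/27 + X/54 (G(X) = (2 + X)/54 + X/X = (2 + X)*(1/54) + 1 = (1/27 + X/54) + 1 = 28/27 + X/54)
G(220) + K(46, 178) = (28/27 + (1/54)*220) + (3 - 1*46) = (28/27 + 110/27) + (3 - 46) = 46/9 - 43 = -341/9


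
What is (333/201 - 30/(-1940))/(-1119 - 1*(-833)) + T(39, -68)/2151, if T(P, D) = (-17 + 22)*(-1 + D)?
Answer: -443088215/2665395876 ≈ -0.16624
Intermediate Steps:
T(P, D) = -5 + 5*D (T(P, D) = 5*(-1 + D) = -5 + 5*D)
(333/201 - 30/(-1940))/(-1119 - 1*(-833)) + T(39, -68)/2151 = (333/201 - 30/(-1940))/(-1119 - 1*(-833)) + (-5 + 5*(-68))/2151 = (333*(1/201) - 30*(-1/1940))/(-1119 + 833) + (-5 - 340)*(1/2151) = (111/67 + 3/194)/(-286) - 345*1/2151 = (21735/12998)*(-1/286) - 115/717 = -21735/3717428 - 115/717 = -443088215/2665395876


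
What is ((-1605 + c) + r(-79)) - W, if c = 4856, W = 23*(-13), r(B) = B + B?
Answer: 3392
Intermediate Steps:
r(B) = 2*B
W = -299
((-1605 + c) + r(-79)) - W = ((-1605 + 4856) + 2*(-79)) - 1*(-299) = (3251 - 158) + 299 = 3093 + 299 = 3392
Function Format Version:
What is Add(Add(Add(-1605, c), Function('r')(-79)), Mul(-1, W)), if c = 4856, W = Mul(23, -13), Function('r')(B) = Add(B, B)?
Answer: 3392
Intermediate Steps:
Function('r')(B) = Mul(2, B)
W = -299
Add(Add(Add(-1605, c), Function('r')(-79)), Mul(-1, W)) = Add(Add(Add(-1605, 4856), Mul(2, -79)), Mul(-1, -299)) = Add(Add(3251, -158), 299) = Add(3093, 299) = 3392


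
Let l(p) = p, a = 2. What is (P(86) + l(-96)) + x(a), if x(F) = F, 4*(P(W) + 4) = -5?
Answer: -397/4 ≈ -99.250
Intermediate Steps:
P(W) = -21/4 (P(W) = -4 + (¼)*(-5) = -4 - 5/4 = -21/4)
(P(86) + l(-96)) + x(a) = (-21/4 - 96) + 2 = -405/4 + 2 = -397/4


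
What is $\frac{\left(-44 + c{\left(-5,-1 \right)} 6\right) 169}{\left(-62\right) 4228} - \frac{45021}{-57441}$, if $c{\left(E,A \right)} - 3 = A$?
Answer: $\frac{504677741}{627389749} \approx 0.80441$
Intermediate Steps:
$c{\left(E,A \right)} = 3 + A$
$\frac{\left(-44 + c{\left(-5,-1 \right)} 6\right) 169}{\left(-62\right) 4228} - \frac{45021}{-57441} = \frac{\left(-44 + \left(3 - 1\right) 6\right) 169}{\left(-62\right) 4228} - \frac{45021}{-57441} = \frac{\left(-44 + 2 \cdot 6\right) 169}{-262136} - - \frac{15007}{19147} = \left(-44 + 12\right) 169 \left(- \frac{1}{262136}\right) + \frac{15007}{19147} = \left(-32\right) 169 \left(- \frac{1}{262136}\right) + \frac{15007}{19147} = \left(-5408\right) \left(- \frac{1}{262136}\right) + \frac{15007}{19147} = \frac{676}{32767} + \frac{15007}{19147} = \frac{504677741}{627389749}$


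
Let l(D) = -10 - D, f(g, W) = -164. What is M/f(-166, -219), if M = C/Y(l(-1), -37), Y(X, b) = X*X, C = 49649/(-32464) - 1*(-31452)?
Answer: -1021008079/431251776 ≈ -2.3675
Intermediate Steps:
C = 1021008079/32464 (C = 49649*(-1/32464) + 31452 = -49649/32464 + 31452 = 1021008079/32464 ≈ 31450.)
Y(X, b) = X**2
M = 1021008079/2629584 (M = 1021008079/(32464*((-10 - 1*(-1))**2)) = 1021008079/(32464*((-10 + 1)**2)) = 1021008079/(32464*((-9)**2)) = (1021008079/32464)/81 = (1021008079/32464)*(1/81) = 1021008079/2629584 ≈ 388.28)
M/f(-166, -219) = (1021008079/2629584)/(-164) = (1021008079/2629584)*(-1/164) = -1021008079/431251776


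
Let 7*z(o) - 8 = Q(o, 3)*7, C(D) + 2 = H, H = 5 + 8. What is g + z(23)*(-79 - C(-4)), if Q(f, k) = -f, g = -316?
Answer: 11558/7 ≈ 1651.1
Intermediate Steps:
H = 13
C(D) = 11 (C(D) = -2 + 13 = 11)
z(o) = 8/7 - o (z(o) = 8/7 + (-o*7)/7 = 8/7 + (-7*o)/7 = 8/7 - o)
g + z(23)*(-79 - C(-4)) = -316 + (8/7 - 1*23)*(-79 - 1*11) = -316 + (8/7 - 23)*(-79 - 11) = -316 - 153/7*(-90) = -316 + 13770/7 = 11558/7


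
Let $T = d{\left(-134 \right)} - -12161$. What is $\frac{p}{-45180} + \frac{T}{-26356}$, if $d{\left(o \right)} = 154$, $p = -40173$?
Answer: $\frac{10466831}{24807585} \approx 0.42192$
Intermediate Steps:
$T = 12315$ ($T = 154 - -12161 = 154 + 12161 = 12315$)
$\frac{p}{-45180} + \frac{T}{-26356} = - \frac{40173}{-45180} + \frac{12315}{-26356} = \left(-40173\right) \left(- \frac{1}{45180}\right) + 12315 \left(- \frac{1}{26356}\right) = \frac{13391}{15060} - \frac{12315}{26356} = \frac{10466831}{24807585}$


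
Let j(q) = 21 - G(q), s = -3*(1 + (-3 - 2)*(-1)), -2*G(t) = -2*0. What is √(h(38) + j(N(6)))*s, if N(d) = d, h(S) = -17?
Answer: -36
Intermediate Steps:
G(t) = 0 (G(t) = -(-1)*0 = -½*0 = 0)
s = -18 (s = -3*(1 - 5*(-1)) = -3*(1 + 5) = -3*6 = -18)
j(q) = 21 (j(q) = 21 - 1*0 = 21 + 0 = 21)
√(h(38) + j(N(6)))*s = √(-17 + 21)*(-18) = √4*(-18) = 2*(-18) = -36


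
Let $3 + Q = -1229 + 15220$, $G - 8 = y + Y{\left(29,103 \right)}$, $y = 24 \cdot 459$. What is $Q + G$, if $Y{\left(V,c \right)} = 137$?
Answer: $25149$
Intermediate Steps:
$y = 11016$
$G = 11161$ ($G = 8 + \left(11016 + 137\right) = 8 + 11153 = 11161$)
$Q = 13988$ ($Q = -3 + \left(-1229 + 15220\right) = -3 + 13991 = 13988$)
$Q + G = 13988 + 11161 = 25149$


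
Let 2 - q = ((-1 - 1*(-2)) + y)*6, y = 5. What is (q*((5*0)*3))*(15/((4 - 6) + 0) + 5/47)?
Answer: 0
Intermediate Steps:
q = -34 (q = 2 - ((-1 - 1*(-2)) + 5)*6 = 2 - ((-1 + 2) + 5)*6 = 2 - (1 + 5)*6 = 2 - 6*6 = 2 - 1*36 = 2 - 36 = -34)
(q*((5*0)*3))*(15/((4 - 6) + 0) + 5/47) = (-34*5*0*3)*(15/((4 - 6) + 0) + 5/47) = (-0*3)*(15/(-2 + 0) + 5*(1/47)) = (-34*0)*(15/(-2) + 5/47) = 0*(15*(-½) + 5/47) = 0*(-15/2 + 5/47) = 0*(-695/94) = 0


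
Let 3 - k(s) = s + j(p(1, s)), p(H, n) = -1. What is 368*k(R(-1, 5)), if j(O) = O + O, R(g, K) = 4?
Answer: 368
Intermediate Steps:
j(O) = 2*O
k(s) = 5 - s (k(s) = 3 - (s + 2*(-1)) = 3 - (s - 2) = 3 - (-2 + s) = 3 + (2 - s) = 5 - s)
368*k(R(-1, 5)) = 368*(5 - 1*4) = 368*(5 - 4) = 368*1 = 368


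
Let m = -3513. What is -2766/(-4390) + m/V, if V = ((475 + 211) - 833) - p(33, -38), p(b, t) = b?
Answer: 106133/5268 ≈ 20.147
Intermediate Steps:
V = -180 (V = ((475 + 211) - 833) - 1*33 = (686 - 833) - 33 = -147 - 33 = -180)
-2766/(-4390) + m/V = -2766/(-4390) - 3513/(-180) = -2766*(-1/4390) - 3513*(-1/180) = 1383/2195 + 1171/60 = 106133/5268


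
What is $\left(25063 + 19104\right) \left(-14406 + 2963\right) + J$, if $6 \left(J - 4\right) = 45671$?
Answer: $- \frac{3032372191}{6} \approx -5.054 \cdot 10^{8}$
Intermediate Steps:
$J = \frac{45695}{6}$ ($J = 4 + \frac{1}{6} \cdot 45671 = 4 + \frac{45671}{6} = \frac{45695}{6} \approx 7615.8$)
$\left(25063 + 19104\right) \left(-14406 + 2963\right) + J = \left(25063 + 19104\right) \left(-14406 + 2963\right) + \frac{45695}{6} = 44167 \left(-11443\right) + \frac{45695}{6} = -505402981 + \frac{45695}{6} = - \frac{3032372191}{6}$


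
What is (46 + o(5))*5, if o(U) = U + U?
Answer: 280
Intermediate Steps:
o(U) = 2*U
(46 + o(5))*5 = (46 + 2*5)*5 = (46 + 10)*5 = 56*5 = 280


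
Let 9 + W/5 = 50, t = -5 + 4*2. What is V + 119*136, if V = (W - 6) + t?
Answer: 16386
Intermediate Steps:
t = 3 (t = -5 + 8 = 3)
W = 205 (W = -45 + 5*50 = -45 + 250 = 205)
V = 202 (V = (205 - 6) + 3 = 199 + 3 = 202)
V + 119*136 = 202 + 119*136 = 202 + 16184 = 16386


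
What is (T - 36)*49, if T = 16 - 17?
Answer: -1813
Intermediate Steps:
T = -1
(T - 36)*49 = (-1 - 36)*49 = -37*49 = -1813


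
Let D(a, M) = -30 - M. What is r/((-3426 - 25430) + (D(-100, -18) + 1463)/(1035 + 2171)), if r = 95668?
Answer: -306711608/92510885 ≈ -3.3154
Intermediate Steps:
r/((-3426 - 25430) + (D(-100, -18) + 1463)/(1035 + 2171)) = 95668/((-3426 - 25430) + ((-30 - 1*(-18)) + 1463)/(1035 + 2171)) = 95668/(-28856 + ((-30 + 18) + 1463)/3206) = 95668/(-28856 + (-12 + 1463)*(1/3206)) = 95668/(-28856 + 1451*(1/3206)) = 95668/(-28856 + 1451/3206) = 95668/(-92510885/3206) = 95668*(-3206/92510885) = -306711608/92510885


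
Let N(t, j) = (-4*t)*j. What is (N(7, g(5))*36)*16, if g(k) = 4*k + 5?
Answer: -403200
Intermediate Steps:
g(k) = 5 + 4*k
N(t, j) = -4*j*t
(N(7, g(5))*36)*16 = (-4*(5 + 4*5)*7*36)*16 = (-4*(5 + 20)*7*36)*16 = (-4*25*7*36)*16 = -700*36*16 = -25200*16 = -403200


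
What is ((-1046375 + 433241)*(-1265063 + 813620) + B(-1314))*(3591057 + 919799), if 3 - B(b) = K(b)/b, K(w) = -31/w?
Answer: 538949440519202421010694/431649 ≈ 1.2486e+18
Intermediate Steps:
B(b) = 3 + 31/b² (B(b) = 3 - (-31/b)/b = 3 - (-31)/b² = 3 + 31/b²)
((-1046375 + 433241)*(-1265063 + 813620) + B(-1314))*(3591057 + 919799) = ((-1046375 + 433241)*(-1265063 + 813620) + (3 + 31/(-1314)²))*(3591057 + 919799) = (-613134*(-451443) + (3 + 31*(1/1726596)))*4510856 = (276795052362 + (3 + 31/1726596))*4510856 = (276795052362 + 5179819/1726596)*4510856 = (477913230233199571/1726596)*4510856 = 538949440519202421010694/431649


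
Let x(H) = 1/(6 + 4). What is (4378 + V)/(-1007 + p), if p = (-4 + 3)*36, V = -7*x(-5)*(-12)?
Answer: -21932/5215 ≈ -4.2056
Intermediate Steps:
x(H) = 1/10
V = 42/5 (V = -7*1/10*(-12) = -7/10*(-12) = 42/5 ≈ 8.4000)
p = -36 (p = -1*36 = -36)
(4378 + V)/(-1007 + p) = (4378 + 42/5)/(-1007 - 36) = (21932/5)/(-1043) = (21932/5)*(-1/1043) = -21932/5215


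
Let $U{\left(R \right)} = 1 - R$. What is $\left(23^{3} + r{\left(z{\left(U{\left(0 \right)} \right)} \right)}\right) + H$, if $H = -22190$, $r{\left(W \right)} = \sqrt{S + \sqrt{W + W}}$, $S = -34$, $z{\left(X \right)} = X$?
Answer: $-10023 + i \sqrt{34 - \sqrt{2}} \approx -10023.0 + 5.7084 i$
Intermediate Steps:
$r{\left(W \right)} = \sqrt{-34 + \sqrt{2} \sqrt{W}}$ ($r{\left(W \right)} = \sqrt{-34 + \sqrt{W + W}} = \sqrt{-34 + \sqrt{2 W}} = \sqrt{-34 + \sqrt{2} \sqrt{W}}$)
$\left(23^{3} + r{\left(z{\left(U{\left(0 \right)} \right)} \right)}\right) + H = \left(23^{3} + \sqrt{-34 + \sqrt{2} \sqrt{1 - 0}}\right) - 22190 = \left(12167 + \sqrt{-34 + \sqrt{2} \sqrt{1 + 0}}\right) - 22190 = \left(12167 + \sqrt{-34 + \sqrt{2} \sqrt{1}}\right) - 22190 = \left(12167 + \sqrt{-34 + \sqrt{2} \cdot 1}\right) - 22190 = \left(12167 + \sqrt{-34 + \sqrt{2}}\right) - 22190 = -10023 + \sqrt{-34 + \sqrt{2}}$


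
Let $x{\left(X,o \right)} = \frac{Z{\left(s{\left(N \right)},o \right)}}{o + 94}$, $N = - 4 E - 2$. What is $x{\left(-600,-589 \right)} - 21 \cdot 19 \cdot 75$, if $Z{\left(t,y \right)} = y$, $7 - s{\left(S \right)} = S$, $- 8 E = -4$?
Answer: $- \frac{14812286}{495} \approx -29924.0$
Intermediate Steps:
$E = \frac{1}{2}$ ($E = \left(- \frac{1}{8}\right) \left(-4\right) = \frac{1}{2} \approx 0.5$)
$N = -4$ ($N = \left(-4\right) \frac{1}{2} - 2 = -2 - 2 = -4$)
$s{\left(S \right)} = 7 - S$
$x{\left(X,o \right)} = \frac{o}{94 + o}$ ($x{\left(X,o \right)} = \frac{o}{o + 94} = \frac{o}{94 + o}$)
$x{\left(-600,-589 \right)} - 21 \cdot 19 \cdot 75 = - \frac{589}{94 - 589} - 21 \cdot 19 \cdot 75 = - \frac{589}{-495} - 399 \cdot 75 = \left(-589\right) \left(- \frac{1}{495}\right) - 29925 = \frac{589}{495} - 29925 = - \frac{14812286}{495}$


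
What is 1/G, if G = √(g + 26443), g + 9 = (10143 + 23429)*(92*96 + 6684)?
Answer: √520929586/520929586 ≈ 4.3814e-5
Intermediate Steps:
g = 520903143 (g = -9 + (10143 + 23429)*(92*96 + 6684) = -9 + 33572*(8832 + 6684) = -9 + 33572*15516 = -9 + 520903152 = 520903143)
G = √520929586 (G = √(520903143 + 26443) = √520929586 ≈ 22824.)
1/G = 1/(√520929586) = √520929586/520929586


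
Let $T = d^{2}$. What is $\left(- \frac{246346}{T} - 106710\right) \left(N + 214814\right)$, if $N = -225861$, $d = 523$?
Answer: $\frac{322445646014992}{273529} \approx 1.1788 \cdot 10^{9}$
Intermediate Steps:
$T = 273529$ ($T = 523^{2} = 273529$)
$\left(- \frac{246346}{T} - 106710\right) \left(N + 214814\right) = \left(- \frac{246346}{273529} - 106710\right) \left(-225861 + 214814\right) = \left(\left(-246346\right) \frac{1}{273529} - 106710\right) \left(-11047\right) = \left(- \frac{246346}{273529} - 106710\right) \left(-11047\right) = \left(- \frac{29188525936}{273529}\right) \left(-11047\right) = \frac{322445646014992}{273529}$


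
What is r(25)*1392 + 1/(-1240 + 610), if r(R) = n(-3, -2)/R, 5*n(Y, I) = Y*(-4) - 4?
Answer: 1403111/15750 ≈ 89.086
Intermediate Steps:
n(Y, I) = -⅘ - 4*Y/5 (n(Y, I) = (Y*(-4) - 4)/5 = (-4*Y - 4)/5 = (-4 - 4*Y)/5 = -⅘ - 4*Y/5)
r(R) = 8/(5*R) (r(R) = (-⅘ - ⅘*(-3))/R = (-⅘ + 12/5)/R = 8/(5*R))
r(25)*1392 + 1/(-1240 + 610) = ((8/5)/25)*1392 + 1/(-1240 + 610) = ((8/5)*(1/25))*1392 + 1/(-630) = (8/125)*1392 - 1/630 = 11136/125 - 1/630 = 1403111/15750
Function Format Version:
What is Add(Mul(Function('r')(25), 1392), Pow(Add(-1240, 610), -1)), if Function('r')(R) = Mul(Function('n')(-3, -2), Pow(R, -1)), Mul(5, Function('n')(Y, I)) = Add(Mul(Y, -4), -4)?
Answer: Rational(1403111, 15750) ≈ 89.086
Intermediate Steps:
Function('n')(Y, I) = Add(Rational(-4, 5), Mul(Rational(-4, 5), Y)) (Function('n')(Y, I) = Mul(Rational(1, 5), Add(Mul(Y, -4), -4)) = Mul(Rational(1, 5), Add(Mul(-4, Y), -4)) = Mul(Rational(1, 5), Add(-4, Mul(-4, Y))) = Add(Rational(-4, 5), Mul(Rational(-4, 5), Y)))
Function('r')(R) = Mul(Rational(8, 5), Pow(R, -1)) (Function('r')(R) = Mul(Add(Rational(-4, 5), Mul(Rational(-4, 5), -3)), Pow(R, -1)) = Mul(Add(Rational(-4, 5), Rational(12, 5)), Pow(R, -1)) = Mul(Rational(8, 5), Pow(R, -1)))
Add(Mul(Function('r')(25), 1392), Pow(Add(-1240, 610), -1)) = Add(Mul(Mul(Rational(8, 5), Pow(25, -1)), 1392), Pow(Add(-1240, 610), -1)) = Add(Mul(Mul(Rational(8, 5), Rational(1, 25)), 1392), Pow(-630, -1)) = Add(Mul(Rational(8, 125), 1392), Rational(-1, 630)) = Add(Rational(11136, 125), Rational(-1, 630)) = Rational(1403111, 15750)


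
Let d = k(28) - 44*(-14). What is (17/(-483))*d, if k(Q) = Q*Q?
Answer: -3400/69 ≈ -49.275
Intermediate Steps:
k(Q) = Q**2
d = 1400 (d = 28**2 - 44*(-14) = 784 - 1*(-616) = 784 + 616 = 1400)
(17/(-483))*d = (17/(-483))*1400 = (17*(-1/483))*1400 = -17/483*1400 = -3400/69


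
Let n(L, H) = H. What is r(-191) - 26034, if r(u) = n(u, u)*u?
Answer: 10447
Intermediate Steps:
r(u) = u² (r(u) = u*u = u²)
r(-191) - 26034 = (-191)² - 26034 = 36481 - 26034 = 10447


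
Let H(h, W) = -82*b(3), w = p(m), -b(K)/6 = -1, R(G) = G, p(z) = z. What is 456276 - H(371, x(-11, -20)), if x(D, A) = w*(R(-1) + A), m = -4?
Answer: 456768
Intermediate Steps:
b(K) = 6 (b(K) = -6*(-1) = 6)
w = -4
x(D, A) = 4 - 4*A (x(D, A) = -4*(-1 + A) = 4 - 4*A)
H(h, W) = -492 (H(h, W) = -82*6 = -492)
456276 - H(371, x(-11, -20)) = 456276 - 1*(-492) = 456276 + 492 = 456768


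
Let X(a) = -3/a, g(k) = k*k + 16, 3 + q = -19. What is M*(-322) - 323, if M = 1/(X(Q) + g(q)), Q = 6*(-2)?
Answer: -28157/87 ≈ -323.64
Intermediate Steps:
q = -22 (q = -3 - 19 = -22)
g(k) = 16 + k² (g(k) = k² + 16 = 16 + k²)
Q = -12
M = 4/2001 (M = 1/(-3/(-12) + (16 + (-22)²)) = 1/(-3*(-1/12) + (16 + 484)) = 1/(¼ + 500) = 1/(2001/4) = 4/2001 ≈ 0.0019990)
M*(-322) - 323 = (4/2001)*(-322) - 323 = -56/87 - 323 = -28157/87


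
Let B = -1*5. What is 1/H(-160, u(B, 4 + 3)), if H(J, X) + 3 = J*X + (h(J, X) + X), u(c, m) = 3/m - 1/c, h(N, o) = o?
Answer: -35/3581 ≈ -0.0097738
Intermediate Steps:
B = -5
u(c, m) = -1/c + 3/m
H(J, X) = -3 + 2*X + J*X (H(J, X) = -3 + (J*X + (X + X)) = -3 + (J*X + 2*X) = -3 + (2*X + J*X) = -3 + 2*X + J*X)
1/H(-160, u(B, 4 + 3)) = 1/(-3 + 2*(-1/(-5) + 3/(4 + 3)) - 160*(-1/(-5) + 3/(4 + 3))) = 1/(-3 + 2*(-1*(-⅕) + 3/7) - 160*(-1*(-⅕) + 3/7)) = 1/(-3 + 2*(⅕ + 3*(⅐)) - 160*(⅕ + 3*(⅐))) = 1/(-3 + 2*(⅕ + 3/7) - 160*(⅕ + 3/7)) = 1/(-3 + 2*(22/35) - 160*22/35) = 1/(-3 + 44/35 - 704/7) = 1/(-3581/35) = -35/3581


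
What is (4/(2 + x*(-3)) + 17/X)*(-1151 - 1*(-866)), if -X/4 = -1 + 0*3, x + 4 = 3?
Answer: -5757/4 ≈ -1439.3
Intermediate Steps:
x = -1 (x = -4 + 3 = -1)
X = 4 (X = -4*(-1 + 0*3) = -4*(-1 + 0) = -4*(-1) = 4)
(4/(2 + x*(-3)) + 17/X)*(-1151 - 1*(-866)) = (4/(2 - 1*(-3)) + 17/4)*(-1151 - 1*(-866)) = (4/(2 + 3) + 17*(1/4))*(-1151 + 866) = (4/5 + 17/4)*(-285) = (101/20)*(-285) = -5757/4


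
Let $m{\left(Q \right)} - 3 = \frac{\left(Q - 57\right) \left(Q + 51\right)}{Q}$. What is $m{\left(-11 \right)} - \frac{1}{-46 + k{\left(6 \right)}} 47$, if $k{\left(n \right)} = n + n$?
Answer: $\frac{94119}{374} \approx 251.66$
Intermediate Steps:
$k{\left(n \right)} = 2 n$
$m{\left(Q \right)} = 3 + \frac{\left(-57 + Q\right) \left(51 + Q\right)}{Q}$ ($m{\left(Q \right)} = 3 + \frac{\left(Q - 57\right) \left(Q + 51\right)}{Q} = 3 + \frac{\left(-57 + Q\right) \left(51 + Q\right)}{Q}$)
$m{\left(-11 \right)} - \frac{1}{-46 + k{\left(6 \right)}} 47 = \left(-3 - 11 - \frac{2907}{-11}\right) - \frac{1}{-46 + 2 \cdot 6} \cdot 47 = \left(-3 - 11 - - \frac{2907}{11}\right) - \frac{1}{-46 + 12} \cdot 47 = \left(-3 - 11 + \frac{2907}{11}\right) - \frac{1}{-34} \cdot 47 = \frac{2753}{11} - \left(- \frac{1}{34}\right) 47 = \frac{2753}{11} - - \frac{47}{34} = \frac{2753}{11} + \frac{47}{34} = \frac{94119}{374}$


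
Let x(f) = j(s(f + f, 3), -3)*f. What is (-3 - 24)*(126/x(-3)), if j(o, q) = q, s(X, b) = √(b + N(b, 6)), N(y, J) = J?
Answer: -378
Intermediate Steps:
s(X, b) = √(6 + b) (s(X, b) = √(b + 6) = √(6 + b))
x(f) = -3*f
(-3 - 24)*(126/x(-3)) = (-3 - 24)*(126/((-3*(-3)))) = -3402/9 = -27*14 = -378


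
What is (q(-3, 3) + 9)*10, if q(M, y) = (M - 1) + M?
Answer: 20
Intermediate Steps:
q(M, y) = -1 + 2*M (q(M, y) = (-1 + M) + M = -1 + 2*M)
(q(-3, 3) + 9)*10 = ((-1 + 2*(-3)) + 9)*10 = ((-1 - 6) + 9)*10 = (-7 + 9)*10 = 2*10 = 20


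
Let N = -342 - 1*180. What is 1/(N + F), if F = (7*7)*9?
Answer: -1/81 ≈ -0.012346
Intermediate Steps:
N = -522 (N = -342 - 180 = -522)
F = 441 (F = 49*9 = 441)
1/(N + F) = 1/(-522 + 441) = 1/(-81) = -1/81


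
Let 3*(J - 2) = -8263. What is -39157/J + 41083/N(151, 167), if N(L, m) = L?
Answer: 356960452/1246807 ≈ 286.30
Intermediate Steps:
J = -8257/3 (J = 2 + (1/3)*(-8263) = 2 - 8263/3 = -8257/3 ≈ -2752.3)
-39157/J + 41083/N(151, 167) = -39157/(-8257/3) + 41083/151 = -39157*(-3/8257) + 41083*(1/151) = 117471/8257 + 41083/151 = 356960452/1246807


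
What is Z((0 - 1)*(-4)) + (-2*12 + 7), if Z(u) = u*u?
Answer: -1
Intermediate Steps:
Z(u) = u²
Z((0 - 1)*(-4)) + (-2*12 + 7) = ((0 - 1)*(-4))² + (-2*12 + 7) = (-1*(-4))² + (-24 + 7) = 4² - 17 = 16 - 17 = -1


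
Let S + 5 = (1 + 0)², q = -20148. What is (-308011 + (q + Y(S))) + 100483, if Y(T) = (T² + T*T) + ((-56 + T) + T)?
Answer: -227708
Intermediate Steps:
S = -4 (S = -5 + (1 + 0)² = -5 + 1² = -5 + 1 = -4)
Y(T) = -56 + 2*T + 2*T² (Y(T) = (T² + T²) + (-56 + 2*T) = 2*T² + (-56 + 2*T) = -56 + 2*T + 2*T²)
(-308011 + (q + Y(S))) + 100483 = (-308011 + (-20148 + (-56 + 2*(-4) + 2*(-4)²))) + 100483 = (-308011 + (-20148 + (-56 - 8 + 2*16))) + 100483 = (-308011 + (-20148 + (-56 - 8 + 32))) + 100483 = (-308011 + (-20148 - 32)) + 100483 = (-308011 - 20180) + 100483 = -328191 + 100483 = -227708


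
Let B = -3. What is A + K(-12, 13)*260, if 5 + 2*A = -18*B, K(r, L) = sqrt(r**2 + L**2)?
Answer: 49/2 + 260*sqrt(313) ≈ 4624.4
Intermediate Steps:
K(r, L) = sqrt(L**2 + r**2)
A = 49/2 (A = -5/2 + (-18*(-3))/2 = -5/2 + (1/2)*54 = -5/2 + 27 = 49/2 ≈ 24.500)
A + K(-12, 13)*260 = 49/2 + sqrt(13**2 + (-12)**2)*260 = 49/2 + sqrt(169 + 144)*260 = 49/2 + sqrt(313)*260 = 49/2 + 260*sqrt(313)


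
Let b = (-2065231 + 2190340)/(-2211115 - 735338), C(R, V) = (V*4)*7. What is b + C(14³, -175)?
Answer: -4812581603/982151 ≈ -4900.0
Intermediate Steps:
C(R, V) = 28*V (C(R, V) = (4*V)*7 = 28*V)
b = -41703/982151 (b = 125109/(-2946453) = 125109*(-1/2946453) = -41703/982151 ≈ -0.042461)
b + C(14³, -175) = -41703/982151 + 28*(-175) = -41703/982151 - 4900 = -4812581603/982151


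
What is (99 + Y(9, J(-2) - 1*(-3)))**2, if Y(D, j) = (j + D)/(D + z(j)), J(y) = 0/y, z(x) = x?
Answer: 10000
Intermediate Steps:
J(y) = 0
Y(D, j) = 1 (Y(D, j) = (j + D)/(D + j) = (D + j)/(D + j) = 1)
(99 + Y(9, J(-2) - 1*(-3)))**2 = (99 + 1)**2 = 100**2 = 10000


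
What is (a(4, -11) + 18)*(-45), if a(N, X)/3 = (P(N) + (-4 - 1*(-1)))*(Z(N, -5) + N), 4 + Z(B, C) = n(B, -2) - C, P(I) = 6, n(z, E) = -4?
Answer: -1215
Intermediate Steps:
Z(B, C) = -8 - C (Z(B, C) = -4 + (-4 - C) = -8 - C)
a(N, X) = -27 + 9*N (a(N, X) = 3*((6 + (-4 - 1*(-1)))*((-8 - 1*(-5)) + N)) = 3*((6 + (-4 + 1))*((-8 + 5) + N)) = 3*((6 - 3)*(-3 + N)) = 3*(3*(-3 + N)) = 3*(-9 + 3*N) = -27 + 9*N)
(a(4, -11) + 18)*(-45) = ((-27 + 9*4) + 18)*(-45) = ((-27 + 36) + 18)*(-45) = (9 + 18)*(-45) = 27*(-45) = -1215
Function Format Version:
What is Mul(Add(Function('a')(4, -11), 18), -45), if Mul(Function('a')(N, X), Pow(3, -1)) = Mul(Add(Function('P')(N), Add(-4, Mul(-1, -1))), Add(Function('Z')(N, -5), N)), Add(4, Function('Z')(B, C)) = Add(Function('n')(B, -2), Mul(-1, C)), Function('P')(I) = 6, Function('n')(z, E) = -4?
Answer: -1215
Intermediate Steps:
Function('Z')(B, C) = Add(-8, Mul(-1, C)) (Function('Z')(B, C) = Add(-4, Add(-4, Mul(-1, C))) = Add(-8, Mul(-1, C)))
Function('a')(N, X) = Add(-27, Mul(9, N)) (Function('a')(N, X) = Mul(3, Mul(Add(6, Add(-4, Mul(-1, -1))), Add(Add(-8, Mul(-1, -5)), N))) = Mul(3, Mul(Add(6, Add(-4, 1)), Add(Add(-8, 5), N))) = Mul(3, Mul(Add(6, -3), Add(-3, N))) = Mul(3, Mul(3, Add(-3, N))) = Mul(3, Add(-9, Mul(3, N))) = Add(-27, Mul(9, N)))
Mul(Add(Function('a')(4, -11), 18), -45) = Mul(Add(Add(-27, Mul(9, 4)), 18), -45) = Mul(Add(Add(-27, 36), 18), -45) = Mul(Add(9, 18), -45) = Mul(27, -45) = -1215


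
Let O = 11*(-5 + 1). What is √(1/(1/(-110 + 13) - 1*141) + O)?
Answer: 3*I*√914798318/13678 ≈ 6.6338*I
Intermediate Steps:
O = -44 (O = 11*(-4) = -44)
√(1/(1/(-110 + 13) - 1*141) + O) = √(1/(1/(-110 + 13) - 1*141) - 44) = √(1/(1/(-97) - 141) - 44) = √(1/(-1/97 - 141) - 44) = √(1/(-13678/97) - 44) = √(-97/13678 - 44) = √(-601929/13678) = 3*I*√914798318/13678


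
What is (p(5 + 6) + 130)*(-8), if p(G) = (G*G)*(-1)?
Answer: -72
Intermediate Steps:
p(G) = -G² (p(G) = G²*(-1) = -G²)
(p(5 + 6) + 130)*(-8) = (-(5 + 6)² + 130)*(-8) = (-1*11² + 130)*(-8) = (-1*121 + 130)*(-8) = (-121 + 130)*(-8) = 9*(-8) = -72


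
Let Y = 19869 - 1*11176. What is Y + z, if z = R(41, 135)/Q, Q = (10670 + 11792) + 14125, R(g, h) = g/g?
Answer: 318050792/36587 ≈ 8693.0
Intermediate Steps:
R(g, h) = 1
Q = 36587 (Q = 22462 + 14125 = 36587)
Y = 8693 (Y = 19869 - 11176 = 8693)
z = 1/36587 ≈ 2.7332e-5
Y + z = 8693 + 1/36587 = 318050792/36587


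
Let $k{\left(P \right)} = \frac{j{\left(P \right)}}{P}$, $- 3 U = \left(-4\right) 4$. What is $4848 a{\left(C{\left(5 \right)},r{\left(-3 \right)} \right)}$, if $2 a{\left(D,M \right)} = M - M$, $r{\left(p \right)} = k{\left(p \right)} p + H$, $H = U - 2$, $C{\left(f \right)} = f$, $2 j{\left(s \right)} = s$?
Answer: $0$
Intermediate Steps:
$j{\left(s \right)} = \frac{s}{2}$
$U = \frac{16}{3}$ ($U = - \frac{\left(-4\right) 4}{3} = \left(- \frac{1}{3}\right) \left(-16\right) = \frac{16}{3} \approx 5.3333$)
$H = \frac{10}{3}$ ($H = \frac{16}{3} - 2 = \frac{10}{3} \approx 3.3333$)
$k{\left(P \right)} = \frac{1}{2}$ ($k{\left(P \right)} = \frac{\frac{1}{2} P}{P} = \frac{1}{2}$)
$r{\left(p \right)} = \frac{10}{3} + \frac{p}{2}$ ($r{\left(p \right)} = \frac{p}{2} + \frac{10}{3} = \frac{10}{3} + \frac{p}{2}$)
$a{\left(D,M \right)} = 0$ ($a{\left(D,M \right)} = \frac{M - M}{2} = \frac{1}{2} \cdot 0 = 0$)
$4848 a{\left(C{\left(5 \right)},r{\left(-3 \right)} \right)} = 4848 \cdot 0 = 0$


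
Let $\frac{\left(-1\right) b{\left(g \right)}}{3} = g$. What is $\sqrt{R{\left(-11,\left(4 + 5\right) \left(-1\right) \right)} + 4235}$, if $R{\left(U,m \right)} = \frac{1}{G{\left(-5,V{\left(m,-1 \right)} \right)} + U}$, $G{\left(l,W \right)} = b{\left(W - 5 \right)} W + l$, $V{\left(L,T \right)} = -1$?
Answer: $\frac{\sqrt{4895626}}{34} \approx 65.077$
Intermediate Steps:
$b{\left(g \right)} = - 3 g$
$G{\left(l,W \right)} = l + W \left(15 - 3 W\right)$ ($G{\left(l,W \right)} = - 3 \left(W - 5\right) W + l = - 3 \left(-5 + W\right) W + l = \left(15 - 3 W\right) W + l = W \left(15 - 3 W\right) + l = l + W \left(15 - 3 W\right)$)
$R{\left(U,m \right)} = \frac{1}{-23 + U}$ ($R{\left(U,m \right)} = \frac{1}{\left(-5 + 3 \left(-1\right) \left(5 - -1\right)\right) + U} = \frac{1}{\left(-5 + 3 \left(-1\right) \left(5 + 1\right)\right) + U} = \frac{1}{\left(-5 + 3 \left(-1\right) 6\right) + U} = \frac{1}{\left(-5 - 18\right) + U} = \frac{1}{-23 + U}$)
$\sqrt{R{\left(-11,\left(4 + 5\right) \left(-1\right) \right)} + 4235} = \sqrt{\frac{1}{-23 - 11} + 4235} = \sqrt{\frac{1}{-34} + 4235} = \sqrt{- \frac{1}{34} + 4235} = \sqrt{\frac{143989}{34}} = \frac{\sqrt{4895626}}{34}$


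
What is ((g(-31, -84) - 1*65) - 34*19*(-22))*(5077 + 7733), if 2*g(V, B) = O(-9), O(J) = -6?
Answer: 181184640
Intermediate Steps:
g(V, B) = -3 (g(V, B) = (½)*(-6) = -3)
((g(-31, -84) - 1*65) - 34*19*(-22))*(5077 + 7733) = ((-3 - 1*65) - 34*19*(-22))*(5077 + 7733) = ((-3 - 65) - 646*(-22))*12810 = (-68 + 14212)*12810 = 14144*12810 = 181184640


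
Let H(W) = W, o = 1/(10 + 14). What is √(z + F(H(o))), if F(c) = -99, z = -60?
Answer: I*√159 ≈ 12.61*I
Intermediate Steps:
o = 1/24 ≈ 0.041667
√(z + F(H(o))) = √(-60 - 99) = √(-159) = I*√159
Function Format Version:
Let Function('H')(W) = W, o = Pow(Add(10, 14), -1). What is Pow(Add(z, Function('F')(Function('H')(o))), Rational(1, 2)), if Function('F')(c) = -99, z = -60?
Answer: Mul(I, Pow(159, Rational(1, 2))) ≈ Mul(12.610, I)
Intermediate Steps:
o = Rational(1, 24) (o = Pow(24, -1) = Rational(1, 24) ≈ 0.041667)
Pow(Add(z, Function('F')(Function('H')(o))), Rational(1, 2)) = Pow(Add(-60, -99), Rational(1, 2)) = Pow(-159, Rational(1, 2)) = Mul(I, Pow(159, Rational(1, 2)))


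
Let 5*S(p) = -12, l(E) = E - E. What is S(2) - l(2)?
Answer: -12/5 ≈ -2.4000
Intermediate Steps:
l(E) = 0
S(p) = -12/5 (S(p) = (⅕)*(-12) = -12/5)
S(2) - l(2) = -12/5 - 1*0 = -12/5 + 0 = -12/5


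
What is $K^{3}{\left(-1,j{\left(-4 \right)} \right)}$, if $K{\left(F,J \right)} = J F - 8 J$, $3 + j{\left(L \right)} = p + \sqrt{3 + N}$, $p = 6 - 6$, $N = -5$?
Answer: $6561 - 18225 i \sqrt{2} \approx 6561.0 - 25774.0 i$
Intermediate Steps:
$p = 0$ ($p = 6 - 6 = 0$)
$j{\left(L \right)} = -3 + i \sqrt{2}$ ($j{\left(L \right)} = -3 + \left(0 + \sqrt{3 - 5}\right) = -3 + \left(0 + \sqrt{-2}\right) = -3 + \left(0 + i \sqrt{2}\right) = -3 + i \sqrt{2}$)
$K{\left(F,J \right)} = - 8 J + F J$ ($K{\left(F,J \right)} = F J - 8 J = - 8 J + F J$)
$K^{3}{\left(-1,j{\left(-4 \right)} \right)} = \left(\left(-3 + i \sqrt{2}\right) \left(-8 - 1\right)\right)^{3} = \left(\left(-3 + i \sqrt{2}\right) \left(-9\right)\right)^{3} = \left(27 - 9 i \sqrt{2}\right)^{3}$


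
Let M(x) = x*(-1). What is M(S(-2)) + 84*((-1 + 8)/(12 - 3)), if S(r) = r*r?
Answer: 184/3 ≈ 61.333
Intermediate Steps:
S(r) = r**2
M(x) = -x
M(S(-2)) + 84*((-1 + 8)/(12 - 3)) = -1*(-2)**2 + 84*((-1 + 8)/(12 - 3)) = -1*4 + 84*(7/9) = -4 + 84*(7*(1/9)) = -4 + 84*(7/9) = -4 + 196/3 = 184/3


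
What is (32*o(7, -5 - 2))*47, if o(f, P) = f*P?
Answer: -73696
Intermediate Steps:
o(f, P) = P*f
(32*o(7, -5 - 2))*47 = (32*((-5 - 2)*7))*47 = (32*(-7*7))*47 = (32*(-49))*47 = -1568*47 = -73696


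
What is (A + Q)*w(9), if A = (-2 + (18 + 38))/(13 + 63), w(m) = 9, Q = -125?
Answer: -42507/38 ≈ -1118.6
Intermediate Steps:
A = 27/38 (A = (-2 + 56)/76 = 54*(1/76) = 27/38 ≈ 0.71053)
(A + Q)*w(9) = (27/38 - 125)*9 = -4723/38*9 = -42507/38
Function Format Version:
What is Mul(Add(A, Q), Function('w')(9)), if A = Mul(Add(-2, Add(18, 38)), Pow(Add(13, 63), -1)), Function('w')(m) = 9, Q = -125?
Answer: Rational(-42507, 38) ≈ -1118.6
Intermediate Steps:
A = Rational(27, 38) (A = Mul(Add(-2, 56), Pow(76, -1)) = Mul(54, Rational(1, 76)) = Rational(27, 38) ≈ 0.71053)
Mul(Add(A, Q), Function('w')(9)) = Mul(Add(Rational(27, 38), -125), 9) = Mul(Rational(-4723, 38), 9) = Rational(-42507, 38)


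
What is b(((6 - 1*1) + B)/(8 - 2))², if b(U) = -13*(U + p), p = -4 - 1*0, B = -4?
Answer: 89401/36 ≈ 2483.4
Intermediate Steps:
p = -4 (p = -4 + 0 = -4)
b(U) = 52 - 13*U (b(U) = -13*(U - 4) = -13*(-4 + U) = 52 - 13*U)
b(((6 - 1*1) + B)/(8 - 2))² = (52 - 13*((6 - 1*1) - 4)/(8 - 2))² = (52 - 13*((6 - 1) - 4)/6)² = (52 - 13*(5 - 4)/6)² = (52 - 13/6)² = (299/6)² = 89401/36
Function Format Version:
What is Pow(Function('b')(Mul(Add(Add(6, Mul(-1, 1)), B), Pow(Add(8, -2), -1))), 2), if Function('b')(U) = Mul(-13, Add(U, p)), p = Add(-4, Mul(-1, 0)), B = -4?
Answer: Rational(89401, 36) ≈ 2483.4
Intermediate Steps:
p = -4 (p = Add(-4, 0) = -4)
Function('b')(U) = Add(52, Mul(-13, U)) (Function('b')(U) = Mul(-13, Add(U, -4)) = Mul(-13, Add(-4, U)) = Add(52, Mul(-13, U)))
Pow(Function('b')(Mul(Add(Add(6, Mul(-1, 1)), B), Pow(Add(8, -2), -1))), 2) = Pow(Add(52, Mul(-13, Mul(Add(Add(6, Mul(-1, 1)), -4), Pow(Add(8, -2), -1)))), 2) = Pow(Add(52, Mul(-13, Mul(Add(Add(6, -1), -4), Pow(6, -1)))), 2) = Pow(Add(52, Mul(-13, Mul(Add(5, -4), Rational(1, 6)))), 2) = Pow(Add(52, Mul(-13, Mul(1, Rational(1, 6)))), 2) = Pow(Add(52, Mul(-13, Rational(1, 6))), 2) = Pow(Add(52, Rational(-13, 6)), 2) = Pow(Rational(299, 6), 2) = Rational(89401, 36)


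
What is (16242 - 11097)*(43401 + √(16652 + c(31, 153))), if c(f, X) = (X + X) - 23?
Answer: 223298145 + 5145*√16935 ≈ 2.2397e+8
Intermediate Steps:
c(f, X) = -23 + 2*X (c(f, X) = 2*X - 23 = -23 + 2*X)
(16242 - 11097)*(43401 + √(16652 + c(31, 153))) = (16242 - 11097)*(43401 + √(16652 + (-23 + 2*153))) = 5145*(43401 + √(16652 + (-23 + 306))) = 5145*(43401 + √(16652 + 283)) = 5145*(43401 + √16935) = 223298145 + 5145*√16935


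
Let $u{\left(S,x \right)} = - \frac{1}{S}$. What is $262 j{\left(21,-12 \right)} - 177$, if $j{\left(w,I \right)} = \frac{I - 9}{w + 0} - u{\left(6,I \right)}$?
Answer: $- \frac{1186}{3} \approx -395.33$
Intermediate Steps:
$j{\left(w,I \right)} = \frac{1}{6} + \frac{-9 + I}{w}$ ($j{\left(w,I \right)} = \frac{I - 9}{w + 0} - - \frac{1}{6} = \frac{-9 + I}{w} - \left(-1\right) \frac{1}{6} = \frac{-9 + I}{w} - - \frac{1}{6} = \frac{-9 + I}{w} + \frac{1}{6} = \frac{1}{6} + \frac{-9 + I}{w}$)
$262 j{\left(21,-12 \right)} - 177 = 262 \frac{-9 - 12 + \frac{1}{6} \cdot 21}{21} - 177 = 262 \frac{-9 - 12 + \frac{7}{2}}{21} - 177 = 262 \cdot \frac{1}{21} \left(- \frac{35}{2}\right) - 177 = 262 \left(- \frac{5}{6}\right) - 177 = - \frac{655}{3} - 177 = - \frac{1186}{3}$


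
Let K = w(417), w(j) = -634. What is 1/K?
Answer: -1/634 ≈ -0.0015773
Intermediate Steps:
K = -634
1/K = 1/(-634) = -1/634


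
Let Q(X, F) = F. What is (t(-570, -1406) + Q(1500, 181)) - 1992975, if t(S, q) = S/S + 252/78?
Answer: -25906267/13 ≈ -1.9928e+6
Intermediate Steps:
t(S, q) = 55/13 (t(S, q) = 1 + 252*(1/78) = 1 + 42/13 = 55/13)
(t(-570, -1406) + Q(1500, 181)) - 1992975 = (55/13 + 181) - 1992975 = 2408/13 - 1992975 = -25906267/13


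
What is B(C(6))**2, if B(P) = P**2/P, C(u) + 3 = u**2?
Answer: 1089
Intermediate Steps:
C(u) = -3 + u**2
B(P) = P
B(C(6))**2 = (-3 + 6**2)**2 = (-3 + 36)**2 = 33**2 = 1089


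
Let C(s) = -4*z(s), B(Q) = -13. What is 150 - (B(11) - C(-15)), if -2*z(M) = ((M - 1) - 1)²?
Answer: 741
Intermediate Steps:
z(M) = -(-2 + M)²/2 (z(M) = -((M - 1) - 1)²/2 = -((-1 + M) - 1)²/2 = -(-2 + M)²/2)
C(s) = 2*(-2 + s)² (C(s) = -(-2)*(-2 + s)² = 2*(-2 + s)²)
150 - (B(11) - C(-15)) = 150 - (-13 - 2*(-2 - 15)²) = 150 - (-13 - 2*(-17)²) = 150 - (-13 - 2*289) = 150 - (-13 - 1*578) = 150 - (-13 - 578) = 150 - 1*(-591) = 150 + 591 = 741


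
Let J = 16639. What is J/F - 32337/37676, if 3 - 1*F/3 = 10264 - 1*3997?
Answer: -308641967/177001848 ≈ -1.7437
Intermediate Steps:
F = -18792 (F = 9 - 3*(10264 - 1*3997) = 9 - 3*(10264 - 3997) = 9 - 3*6267 = 9 - 18801 = -18792)
J/F - 32337/37676 = 16639/(-18792) - 32337/37676 = 16639*(-1/18792) - 32337*1/37676 = -16639/18792 - 32337/37676 = -308641967/177001848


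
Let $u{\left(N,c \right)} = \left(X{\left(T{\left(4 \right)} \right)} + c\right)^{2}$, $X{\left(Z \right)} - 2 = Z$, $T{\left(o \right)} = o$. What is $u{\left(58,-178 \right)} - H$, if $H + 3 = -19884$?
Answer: $49471$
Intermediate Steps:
$H = -19887$ ($H = -3 - 19884 = -19887$)
$X{\left(Z \right)} = 2 + Z$
$u{\left(N,c \right)} = \left(6 + c\right)^{2}$ ($u{\left(N,c \right)} = \left(\left(2 + 4\right) + c\right)^{2} = \left(6 + c\right)^{2}$)
$u{\left(58,-178 \right)} - H = \left(6 - 178\right)^{2} - -19887 = \left(-172\right)^{2} + 19887 = 29584 + 19887 = 49471$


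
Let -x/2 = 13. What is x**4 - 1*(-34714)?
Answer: 491690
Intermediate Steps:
x = -26 (x = -2*13 = -26)
x**4 - 1*(-34714) = (-26)**4 - 1*(-34714) = 456976 + 34714 = 491690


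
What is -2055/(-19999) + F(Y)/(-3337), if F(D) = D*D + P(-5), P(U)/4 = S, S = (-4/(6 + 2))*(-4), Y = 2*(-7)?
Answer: 2777739/66736663 ≈ 0.041622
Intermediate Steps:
Y = -14
S = 2 (S = (-4/8)*(-4) = ((1/8)*(-4))*(-4) = -1/2*(-4) = 2)
P(U) = 8 (P(U) = 4*2 = 8)
F(D) = 8 + D**2 (F(D) = D*D + 8 = D**2 + 8 = 8 + D**2)
-2055/(-19999) + F(Y)/(-3337) = -2055/(-19999) + (8 + (-14)**2)/(-3337) = -2055*(-1/19999) + (8 + 196)*(-1/3337) = 2055/19999 + 204*(-1/3337) = 2055/19999 - 204/3337 = 2777739/66736663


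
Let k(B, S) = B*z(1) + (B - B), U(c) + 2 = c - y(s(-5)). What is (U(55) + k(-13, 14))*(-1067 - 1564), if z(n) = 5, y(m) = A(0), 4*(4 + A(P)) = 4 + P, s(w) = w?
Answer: 23679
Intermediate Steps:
A(P) = -3 + P/4 (A(P) = -4 + (4 + P)/4 = -4 + (1 + P/4) = -3 + P/4)
y(m) = -3 (y(m) = -3 + (¼)*0 = -3 + 0 = -3)
U(c) = 1 + c (U(c) = -2 + (c - 1*(-3)) = -2 + (c + 3) = -2 + (3 + c) = 1 + c)
k(B, S) = 5*B (k(B, S) = B*5 + (B - B) = 5*B + 0 = 5*B)
(U(55) + k(-13, 14))*(-1067 - 1564) = ((1 + 55) + 5*(-13))*(-1067 - 1564) = (56 - 65)*(-2631) = -9*(-2631) = 23679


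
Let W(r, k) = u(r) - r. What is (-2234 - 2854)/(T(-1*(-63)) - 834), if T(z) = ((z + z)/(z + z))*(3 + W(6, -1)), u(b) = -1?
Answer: 2544/419 ≈ 6.0716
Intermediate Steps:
W(r, k) = -1 - r
T(z) = -4 (T(z) = ((z + z)/(z + z))*(3 + (-1 - 1*6)) = ((2*z)/((2*z)))*(3 + (-1 - 6)) = ((2*z)*(1/(2*z)))*(3 - 7) = 1*(-4) = -4)
(-2234 - 2854)/(T(-1*(-63)) - 834) = (-2234 - 2854)/(-4 - 834) = -5088/(-838) = -5088*(-1/838) = 2544/419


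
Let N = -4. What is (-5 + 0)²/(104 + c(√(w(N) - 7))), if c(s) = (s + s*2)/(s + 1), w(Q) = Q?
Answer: 2135/9117 - 5*I*√11/9117 ≈ 0.23418 - 0.0018189*I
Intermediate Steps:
c(s) = 3*s/(1 + s) (c(s) = (s + 2*s)/(1 + s) = (3*s)/(1 + s) = 3*s/(1 + s))
(-5 + 0)²/(104 + c(√(w(N) - 7))) = (-5 + 0)²/(104 + 3*√(-4 - 7)/(1 + √(-4 - 7))) = (-5)²/(104 + 3*√(-11)/(1 + √(-11))) = 25/(104 + 3*(I*√11)/(1 + I*√11)) = 25/(104 + 3*I*√11/(1 + I*√11))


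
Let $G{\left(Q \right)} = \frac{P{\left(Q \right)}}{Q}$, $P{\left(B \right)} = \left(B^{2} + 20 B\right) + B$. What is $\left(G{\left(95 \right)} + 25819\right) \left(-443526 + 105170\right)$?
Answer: $-8775262860$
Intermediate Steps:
$P{\left(B \right)} = B^{2} + 21 B$
$G{\left(Q \right)} = 21 + Q$ ($G{\left(Q \right)} = \frac{Q \left(21 + Q\right)}{Q} = 21 + Q$)
$\left(G{\left(95 \right)} + 25819\right) \left(-443526 + 105170\right) = \left(\left(21 + 95\right) + 25819\right) \left(-443526 + 105170\right) = \left(116 + 25819\right) \left(-338356\right) = 25935 \left(-338356\right) = -8775262860$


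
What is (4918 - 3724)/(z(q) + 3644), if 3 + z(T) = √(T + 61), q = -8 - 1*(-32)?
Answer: 724559/2209466 - 199*√85/2209466 ≈ 0.32710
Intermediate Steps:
q = 24 (q = -8 + 32 = 24)
z(T) = -3 + √(61 + T) (z(T) = -3 + √(T + 61) = -3 + √(61 + T))
(4918 - 3724)/(z(q) + 3644) = (4918 - 3724)/((-3 + √(61 + 24)) + 3644) = 1194/((-3 + √85) + 3644) = 1194/(3641 + √85)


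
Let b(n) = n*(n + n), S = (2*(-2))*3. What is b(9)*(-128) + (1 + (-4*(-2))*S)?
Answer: -20831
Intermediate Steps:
S = -12 (S = -4*3 = -12)
b(n) = 2*n² (b(n) = n*(2*n) = 2*n²)
b(9)*(-128) + (1 + (-4*(-2))*S) = (2*9²)*(-128) + (1 - 4*(-2)*(-12)) = (2*81)*(-128) + (1 + 8*(-12)) = 162*(-128) + (1 - 96) = -20736 - 95 = -20831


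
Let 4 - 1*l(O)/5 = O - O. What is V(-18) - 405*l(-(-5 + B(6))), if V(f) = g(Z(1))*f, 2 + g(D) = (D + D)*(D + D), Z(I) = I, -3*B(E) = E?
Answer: -8136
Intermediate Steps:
B(E) = -E/3
g(D) = -2 + 4*D² (g(D) = -2 + (D + D)*(D + D) = -2 + (2*D)*(2*D) = -2 + 4*D²)
l(O) = 20 (l(O) = 20 - 5*(O - O) = 20 - 5*0 = 20 + 0 = 20)
V(f) = 2*f (V(f) = (-2 + 4*1²)*f = (-2 + 4*1)*f = (-2 + 4)*f = 2*f)
V(-18) - 405*l(-(-5 + B(6))) = 2*(-18) - 405*20 = -36 - 8100 = -8136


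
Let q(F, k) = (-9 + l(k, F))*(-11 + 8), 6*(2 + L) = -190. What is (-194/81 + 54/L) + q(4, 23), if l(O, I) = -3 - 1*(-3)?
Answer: 188171/8181 ≈ 23.001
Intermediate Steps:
L = -101/3 (L = -2 + (⅙)*(-190) = -2 - 95/3 = -101/3 ≈ -33.667)
l(O, I) = 0 (l(O, I) = -3 + 3 = 0)
q(F, k) = 27 (q(F, k) = (-9 + 0)*(-11 + 8) = -9*(-3) = 27)
(-194/81 + 54/L) + q(4, 23) = (-194/81 + 54/(-101/3)) + 27 = (-194*1/81 + 54*(-3/101)) + 27 = (-194/81 - 162/101) + 27 = -32716/8181 + 27 = 188171/8181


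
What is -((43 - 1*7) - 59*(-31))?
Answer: -1865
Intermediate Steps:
-((43 - 1*7) - 59*(-31)) = -((43 - 7) + 1829) = -(36 + 1829) = -1*1865 = -1865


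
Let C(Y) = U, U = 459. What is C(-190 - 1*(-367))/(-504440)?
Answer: -459/504440 ≈ -0.00090992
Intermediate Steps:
C(Y) = 459
C(-190 - 1*(-367))/(-504440) = 459/(-504440) = 459*(-1/504440) = -459/504440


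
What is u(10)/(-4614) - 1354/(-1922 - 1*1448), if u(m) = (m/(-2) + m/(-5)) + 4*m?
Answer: 1022691/2591530 ≈ 0.39463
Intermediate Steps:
u(m) = 33*m/10 (u(m) = (m*(-½) + m*(-⅕)) + 4*m = (-m/2 - m/5) + 4*m = -7*m/10 + 4*m = 33*m/10)
u(10)/(-4614) - 1354/(-1922 - 1*1448) = ((33/10)*10)/(-4614) - 1354/(-1922 - 1*1448) = 33*(-1/4614) - 1354/(-1922 - 1448) = -11/1538 - 1354/(-3370) = -11/1538 - 1354*(-1/3370) = -11/1538 + 677/1685 = 1022691/2591530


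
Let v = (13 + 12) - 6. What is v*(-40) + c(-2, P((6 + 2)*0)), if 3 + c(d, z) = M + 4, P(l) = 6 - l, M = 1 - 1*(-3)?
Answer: -755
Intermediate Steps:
M = 4 (M = 1 + 3 = 4)
v = 19 (v = 25 - 6 = 19)
c(d, z) = 5 (c(d, z) = -3 + (4 + 4) = -3 + 8 = 5)
v*(-40) + c(-2, P((6 + 2)*0)) = 19*(-40) + 5 = -760 + 5 = -755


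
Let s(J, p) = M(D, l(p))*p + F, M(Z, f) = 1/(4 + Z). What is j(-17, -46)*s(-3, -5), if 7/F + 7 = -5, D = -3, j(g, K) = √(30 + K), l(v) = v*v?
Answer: -67*I/3 ≈ -22.333*I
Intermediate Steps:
l(v) = v²
F = -7/12 (F = 7/(-7 - 5) = 7/(-12) = 7*(-1/12) = -7/12 ≈ -0.58333)
s(J, p) = -7/12 + p (s(J, p) = p/(4 - 3) - 7/12 = p/1 - 7/12 = 1*p - 7/12 = p - 7/12 = -7/12 + p)
j(-17, -46)*s(-3, -5) = √(30 - 46)*(-7/12 - 5) = √(-16)*(-67/12) = (4*I)*(-67/12) = -67*I/3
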